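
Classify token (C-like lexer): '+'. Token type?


Pattern: operator symbol
Type: OPERATOR


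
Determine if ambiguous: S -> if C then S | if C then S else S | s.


dangling else: 'if C then if C then s else s' parses two ways
Ambiguous


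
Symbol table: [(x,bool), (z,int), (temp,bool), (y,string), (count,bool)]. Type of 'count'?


Lookup 'count' → type bool


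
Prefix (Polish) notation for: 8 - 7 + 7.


left-to-right (same/higher precedence on left): tree is (+ (- 8 7) 7)
Prefix: + - 8 7 7


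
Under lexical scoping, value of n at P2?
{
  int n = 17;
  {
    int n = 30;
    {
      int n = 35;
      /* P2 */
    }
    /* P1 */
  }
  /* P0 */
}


n declared in the same block as P2
n = 35


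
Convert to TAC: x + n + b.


Break into single-operator statements:
t1 = x + n
t2 = t1 + b


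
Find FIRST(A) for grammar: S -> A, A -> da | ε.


Per alternative of A: FIRST(da) = {d}; FIRST(ε) = {ε}
FIRST(A) = {d, ε}


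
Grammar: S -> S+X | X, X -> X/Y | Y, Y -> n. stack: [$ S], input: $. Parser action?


start symbol S on stack, input exhausted
Action: accept


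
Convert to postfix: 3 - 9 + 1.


Left to right (same or higher precedence on left)
Postfix: 3 9 - 1 +


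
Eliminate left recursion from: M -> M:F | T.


Left-recursive alternatives: M:F; non-recursive: T
Introduce M': M -> TM', M' -> :FM' | ε


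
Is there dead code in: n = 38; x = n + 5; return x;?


n is read by x's definition; x is returned
No dead code


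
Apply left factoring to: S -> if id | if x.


Common prefix: 'if'
Factored: S -> if S', S' -> id | x


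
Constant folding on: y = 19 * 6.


19 * 6 = 114 at compile time
Optimized: y = 114


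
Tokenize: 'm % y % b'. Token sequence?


Scan left to right, longest-match per lexeme
Tokens: ID(m), OP(%), ID(y), OP(%), ID(b)


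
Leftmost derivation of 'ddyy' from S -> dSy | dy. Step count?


Derivation: S => dSy => ddyy
Steps: 2


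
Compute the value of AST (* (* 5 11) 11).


Evaluate inner: (* 5 11) = 55
Evaluate root: (* 55 11) = 605
Result: 605


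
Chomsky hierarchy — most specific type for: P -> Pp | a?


Left-linear: every RHS is a terminal or one nonterminal followed by a terminal
Classification: Type 3 (Regular)


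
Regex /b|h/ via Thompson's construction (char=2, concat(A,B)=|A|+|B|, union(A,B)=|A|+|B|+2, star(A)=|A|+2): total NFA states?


Syntax tree has 2 char leaf(s), 1 union(s), 0 star(s)
chars contribute 2×2 = 4; each union adds +2; each star adds +2
Total: 4 + 2 + 0 = 6 states


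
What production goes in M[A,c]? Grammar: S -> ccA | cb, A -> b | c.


For [A, c]: 'c' ∈ FIRST(c)
Entry: A -> c


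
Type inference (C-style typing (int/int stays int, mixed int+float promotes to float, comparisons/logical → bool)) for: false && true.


Operand types: bool && bool
Rule: logical operators take bool operands and yield bool
Result type: bool


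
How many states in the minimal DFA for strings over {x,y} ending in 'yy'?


Track the longest suffix of input matching a prefix of 'yy': 3 classes (prefixes of length 0..2)
Minimal DFA: 3 states


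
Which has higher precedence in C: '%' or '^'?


'%' is multiplicative (level 10); '^' is bitwise XOR (level 4)
Higher level binds tighter
'%' has higher precedence than '^'


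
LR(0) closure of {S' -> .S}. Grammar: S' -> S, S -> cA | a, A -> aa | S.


Start: S' -> .S
For each item with dot before a nonterminal B, add B -> .γ for every B-production
Closure: [S' -> .S, S -> .cA, S -> .a]


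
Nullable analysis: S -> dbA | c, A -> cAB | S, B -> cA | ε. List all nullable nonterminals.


A nonterminal is nullable iff some alternative derives ε (directly, or every symbol in it is nullable)
Nullable: {B}


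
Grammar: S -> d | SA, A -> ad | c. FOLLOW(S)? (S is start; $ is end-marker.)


$ ∈ FOLLOW(S). For each A -> αBβ: add FIRST(β)\{ε} to FOLLOW(B); if β nullable, add FOLLOW(A).
FOLLOW(S) = {$, a, c}


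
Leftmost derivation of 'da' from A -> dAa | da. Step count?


Derivation: A => da
Steps: 1


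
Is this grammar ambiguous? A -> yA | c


right-linear, alternatives start with distinct terminals 'y' vs 'c': unique leftmost derivation
Unambiguous


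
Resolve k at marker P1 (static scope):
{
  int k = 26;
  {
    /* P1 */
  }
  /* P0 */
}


P1's block does not declare k; resolves to the enclosing declaration at depth 0
k = 26


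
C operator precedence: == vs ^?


'==' is equality (level 6); '^' is bitwise XOR (level 4)
Higher level binds tighter
'==' has higher precedence than '^'


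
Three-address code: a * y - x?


Break into single-operator statements:
t1 = a * y
t2 = t1 - x


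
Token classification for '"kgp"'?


Pattern: double-quoted sequence
Type: STRING_LITERAL


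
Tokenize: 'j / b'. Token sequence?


Scan left to right, longest-match per lexeme
Tokens: ID(j), OP(/), ID(b)


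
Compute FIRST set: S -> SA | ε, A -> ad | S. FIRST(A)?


Per alternative of A: FIRST(ad) = {a}; FIRST(S) = {a, ε}
FIRST(A) = {a, ε}


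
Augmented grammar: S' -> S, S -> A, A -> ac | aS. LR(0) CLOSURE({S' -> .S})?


Start: S' -> .S
For each item with dot before a nonterminal B, add B -> .γ for every B-production
Closure: [S' -> .S, S -> .A, A -> .ac, A -> .aS]


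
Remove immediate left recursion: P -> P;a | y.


Left-recursive alternatives: P;a; non-recursive: y
Introduce P': P -> yP', P' -> ;aP' | ε


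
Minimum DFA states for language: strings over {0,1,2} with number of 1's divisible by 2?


Track (count of 1) mod 2: states 0..1, accept at 0
Minimal DFA: 2 states


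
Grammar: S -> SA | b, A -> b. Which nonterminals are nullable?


A nonterminal is nullable iff some alternative derives ε (directly, or every symbol in it is nullable)
Nullable: {}


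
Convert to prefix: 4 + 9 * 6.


'*' binds tighter: tree is (+ 4 (* 9 6))
Prefix: + 4 * 9 6


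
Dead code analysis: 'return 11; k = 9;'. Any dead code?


statement follows a return and is unreachable
Dead: 'k = 9'


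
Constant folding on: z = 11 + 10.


11 + 10 = 21 at compile time
Optimized: z = 21


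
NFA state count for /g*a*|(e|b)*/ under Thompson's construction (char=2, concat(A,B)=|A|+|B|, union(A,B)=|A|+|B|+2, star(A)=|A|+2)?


Syntax tree has 4 char leaf(s), 2 union(s), 3 star(s)
chars contribute 4×2 = 8; each union adds +2; each star adds +2
Total: 8 + 4 + 6 = 18 states


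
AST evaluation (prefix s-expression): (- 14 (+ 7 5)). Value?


Evaluate inner: (+ 7 5) = 12
Evaluate root: (- 14 12) = 2
Result: 2


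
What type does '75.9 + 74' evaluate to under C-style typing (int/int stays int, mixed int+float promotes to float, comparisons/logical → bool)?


Operand types: float + int
Rule: mixed int/float promotes to float; int/int stays int
Result type: float


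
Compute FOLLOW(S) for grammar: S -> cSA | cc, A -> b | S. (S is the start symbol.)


$ ∈ FOLLOW(S). For each A -> αBβ: add FIRST(β)\{ε} to FOLLOW(B); if β nullable, add FOLLOW(A).
FOLLOW(S) = {$, b, c}


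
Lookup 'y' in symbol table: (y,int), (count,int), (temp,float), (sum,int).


Lookup 'y' → type int


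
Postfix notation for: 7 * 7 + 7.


Left to right (same or higher precedence on left)
Postfix: 7 7 * 7 +


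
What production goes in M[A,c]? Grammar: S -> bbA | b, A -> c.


For [A, c]: 'c' ∈ FIRST(c)
Entry: A -> c


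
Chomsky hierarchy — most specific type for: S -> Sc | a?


Left-linear: every RHS is a terminal or one nonterminal followed by a terminal
Classification: Type 3 (Regular)


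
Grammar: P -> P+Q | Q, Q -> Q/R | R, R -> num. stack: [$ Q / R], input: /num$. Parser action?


handle 'Q/R' on top
Action: reduce (Q -> Q/R)


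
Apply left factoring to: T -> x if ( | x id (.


Common prefix: 'x'
Factored: T -> x T', T' -> if ( | id (


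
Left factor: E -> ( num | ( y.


Common prefix: '('
Factored: E -> ( E', E' -> num | y


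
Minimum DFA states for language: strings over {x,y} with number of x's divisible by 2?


Track (count of x) mod 2: states 0..1, accept at 0
Minimal DFA: 2 states


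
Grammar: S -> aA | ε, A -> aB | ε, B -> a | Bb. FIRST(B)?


Per alternative of B: FIRST(a) = {a}; FIRST(Bb) = {a}
FIRST(B) = {a}


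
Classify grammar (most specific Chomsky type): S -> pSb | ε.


Single nonterminal LHS, but p^n b^n is not regular
Classification: Type 2 (Context-Free)


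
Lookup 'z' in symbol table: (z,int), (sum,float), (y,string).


Lookup 'z' → type int


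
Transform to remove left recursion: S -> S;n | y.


Left-recursive alternatives: S;n; non-recursive: y
Introduce S': S -> yS', S' -> ;nS' | ε


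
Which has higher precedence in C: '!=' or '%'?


'%' is multiplicative (level 10); '!=' is equality (level 6)
Higher level binds tighter
'%' has higher precedence than '!='


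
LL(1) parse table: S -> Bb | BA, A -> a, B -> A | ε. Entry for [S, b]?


For [S, b]: 'b' ∈ FIRST(Bb)
Entry: S -> Bb


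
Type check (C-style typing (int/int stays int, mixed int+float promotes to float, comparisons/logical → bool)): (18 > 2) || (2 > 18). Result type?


Operand types: bool || bool
Rule: logical operators take bool operands and yield bool
Result type: bool


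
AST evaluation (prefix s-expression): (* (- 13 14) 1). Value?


Evaluate inner: (- 13 14) = -1
Evaluate root: (* -1 1) = -1
Result: -1


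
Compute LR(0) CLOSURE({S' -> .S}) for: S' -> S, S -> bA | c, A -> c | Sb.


Start: S' -> .S
For each item with dot before a nonterminal B, add B -> .γ for every B-production
Closure: [S' -> .S, S -> .bA, S -> .c]


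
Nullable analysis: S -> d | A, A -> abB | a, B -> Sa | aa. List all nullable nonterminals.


A nonterminal is nullable iff some alternative derives ε (directly, or every symbol in it is nullable)
Nullable: {}


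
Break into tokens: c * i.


Scan left to right, longest-match per lexeme
Tokens: ID(c), OP(*), ID(i)


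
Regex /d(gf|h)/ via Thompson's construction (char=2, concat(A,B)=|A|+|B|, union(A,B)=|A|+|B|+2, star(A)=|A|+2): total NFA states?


Syntax tree has 4 char leaf(s), 1 union(s), 0 star(s)
chars contribute 4×2 = 8; each union adds +2; each star adds +2
Total: 8 + 2 + 0 = 10 states


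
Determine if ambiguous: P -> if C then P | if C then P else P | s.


dangling else: 'if C then if C then s else s' parses two ways
Ambiguous


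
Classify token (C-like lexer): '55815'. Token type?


Pattern: digits only
Type: INTEGER_LITERAL


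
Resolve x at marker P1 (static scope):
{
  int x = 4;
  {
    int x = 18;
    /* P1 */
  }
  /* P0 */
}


x declared in the same block as P1
x = 18


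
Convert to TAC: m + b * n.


Break into single-operator statements:
t1 = b * n
t2 = m + t1


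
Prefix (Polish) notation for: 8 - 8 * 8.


'*' binds tighter: tree is (- 8 (* 8 8))
Prefix: - 8 * 8 8


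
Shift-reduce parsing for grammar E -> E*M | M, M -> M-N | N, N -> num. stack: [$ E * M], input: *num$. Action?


handle 'E*M' on top; lookahead ∈ FOLLOW(E) = {*, $}
Action: reduce (E -> E*M)


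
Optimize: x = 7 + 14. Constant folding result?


7 + 14 = 21 at compile time
Optimized: x = 21


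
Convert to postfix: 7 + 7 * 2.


* has higher precedence, evaluate 7*2 first
Postfix: 7 7 2 * +


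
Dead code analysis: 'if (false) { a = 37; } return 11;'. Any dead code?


condition is constant false, so the whole block is unreachable
Dead: 'if (false) { a = 37; }'


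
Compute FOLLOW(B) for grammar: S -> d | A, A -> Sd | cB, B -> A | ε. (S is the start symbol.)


$ ∈ FOLLOW(S). For each A -> αBβ: add FIRST(β)\{ε} to FOLLOW(B); if β nullable, add FOLLOW(A).
FOLLOW(B) = {$, d}


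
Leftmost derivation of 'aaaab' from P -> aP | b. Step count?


Derivation: P => aP => aaP => aaaP => aaaaP => aaaab
Steps: 5


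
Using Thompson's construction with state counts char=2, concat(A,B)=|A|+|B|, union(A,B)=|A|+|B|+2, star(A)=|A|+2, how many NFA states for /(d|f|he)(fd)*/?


Syntax tree has 6 char leaf(s), 2 union(s), 1 star(s)
chars contribute 6×2 = 12; each union adds +2; each star adds +2
Total: 12 + 4 + 2 = 18 states


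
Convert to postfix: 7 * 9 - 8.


Left to right (same or higher precedence on left)
Postfix: 7 9 * 8 -


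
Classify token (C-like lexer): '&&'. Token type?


Pattern: operator symbol
Type: OPERATOR


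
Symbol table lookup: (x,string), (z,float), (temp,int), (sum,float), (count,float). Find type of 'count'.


Lookup 'count' → type float


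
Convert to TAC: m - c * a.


Break into single-operator statements:
t1 = c * a
t2 = m - t1


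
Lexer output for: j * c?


Scan left to right, longest-match per lexeme
Tokens: ID(j), OP(*), ID(c)


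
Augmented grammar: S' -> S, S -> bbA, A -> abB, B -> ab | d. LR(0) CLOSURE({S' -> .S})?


Start: S' -> .S
For each item with dot before a nonterminal B, add B -> .γ for every B-production
Closure: [S' -> .S, S -> .bbA]


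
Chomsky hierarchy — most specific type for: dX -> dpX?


LHS has context (more than one symbol) and |LHS| ≤ |RHS|
Classification: Type 1 (Context-Sensitive)


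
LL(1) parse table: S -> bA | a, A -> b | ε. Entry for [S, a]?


For [S, a]: 'a' ∈ FIRST(a)
Entry: S -> a


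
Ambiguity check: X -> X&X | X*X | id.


'id&id*id' has two parse trees (no precedence encoded between & and *)
Ambiguous


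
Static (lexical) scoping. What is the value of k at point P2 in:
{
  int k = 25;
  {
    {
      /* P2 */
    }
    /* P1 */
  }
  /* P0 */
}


P2's block does not declare k; resolves to the enclosing declaration at depth 0
k = 25


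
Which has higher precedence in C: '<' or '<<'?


'<<' is shift (level 8); '<' is relational (level 7)
Higher level binds tighter
'<<' has higher precedence than '<'


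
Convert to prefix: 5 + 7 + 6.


left-to-right (same/higher precedence on left): tree is (+ (+ 5 7) 6)
Prefix: + + 5 7 6


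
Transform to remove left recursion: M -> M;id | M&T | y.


Left-recursive alternatives: M;id, M&T; non-recursive: y
Introduce M': M -> yM', M' -> ;idM' | &TM' | ε


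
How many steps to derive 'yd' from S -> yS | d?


Derivation: S => yS => yd
Steps: 2


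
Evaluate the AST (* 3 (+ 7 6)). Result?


Evaluate inner: (+ 7 6) = 13
Evaluate root: (* 3 13) = 39
Result: 39


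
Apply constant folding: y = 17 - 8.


17 - 8 = 9 at compile time
Optimized: y = 9


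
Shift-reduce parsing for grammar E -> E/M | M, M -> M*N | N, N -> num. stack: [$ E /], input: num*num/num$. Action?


no handle ('E/' is not any RHS); shift 'num'
Action: shift


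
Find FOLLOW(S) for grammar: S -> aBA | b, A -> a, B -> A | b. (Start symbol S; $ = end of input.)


$ ∈ FOLLOW(S). For each A -> αBβ: add FIRST(β)\{ε} to FOLLOW(B); if β nullable, add FOLLOW(A).
FOLLOW(S) = {$}


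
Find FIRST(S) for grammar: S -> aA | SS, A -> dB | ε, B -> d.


Per alternative of S: FIRST(aA) = {a}; FIRST(SS) = {a}
FIRST(S) = {a}


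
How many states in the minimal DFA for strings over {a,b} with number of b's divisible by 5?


Track (count of b) mod 5: states 0..4, accept at 0
Minimal DFA: 5 states


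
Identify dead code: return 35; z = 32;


statement follows a return and is unreachable
Dead: 'z = 32'


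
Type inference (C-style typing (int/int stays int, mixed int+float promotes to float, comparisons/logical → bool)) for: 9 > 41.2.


Operand types: int > float
Rule: comparison yields bool
Result type: bool


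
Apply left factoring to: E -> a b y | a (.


Common prefix: 'a'
Factored: E -> a E', E' -> b y | (


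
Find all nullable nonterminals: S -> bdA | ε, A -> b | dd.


A nonterminal is nullable iff some alternative derives ε (directly, or every symbol in it is nullable)
Nullable: {S}


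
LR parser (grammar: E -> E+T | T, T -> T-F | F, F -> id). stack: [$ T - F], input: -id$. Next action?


handle 'T-F' on top
Action: reduce (T -> T-F)


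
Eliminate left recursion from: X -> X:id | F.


Left-recursive alternatives: X:id; non-recursive: F
Introduce X': X -> FX', X' -> :idX' | ε


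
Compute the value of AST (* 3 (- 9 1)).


Evaluate inner: (- 9 1) = 8
Evaluate root: (* 3 8) = 24
Result: 24


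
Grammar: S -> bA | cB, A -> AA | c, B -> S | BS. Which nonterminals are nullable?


A nonterminal is nullable iff some alternative derives ε (directly, or every symbol in it is nullable)
Nullable: {}


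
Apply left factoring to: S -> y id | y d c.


Common prefix: 'y'
Factored: S -> y S', S' -> id | d c


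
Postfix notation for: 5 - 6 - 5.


Left to right (same or higher precedence on left)
Postfix: 5 6 - 5 -


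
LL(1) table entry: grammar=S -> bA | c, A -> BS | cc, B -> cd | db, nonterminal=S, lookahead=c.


For [S, c]: 'c' ∈ FIRST(c)
Entry: S -> c


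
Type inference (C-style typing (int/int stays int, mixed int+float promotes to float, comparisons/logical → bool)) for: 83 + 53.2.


Operand types: int + float
Rule: mixed int/float promotes to float; int/int stays int
Result type: float


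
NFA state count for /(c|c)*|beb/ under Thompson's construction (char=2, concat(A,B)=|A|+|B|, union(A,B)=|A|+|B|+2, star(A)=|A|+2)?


Syntax tree has 5 char leaf(s), 2 union(s), 1 star(s)
chars contribute 5×2 = 10; each union adds +2; each star adds +2
Total: 10 + 4 + 2 = 16 states


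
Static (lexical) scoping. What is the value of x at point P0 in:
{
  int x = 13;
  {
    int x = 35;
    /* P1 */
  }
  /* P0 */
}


x declared in the same block as P0
x = 13


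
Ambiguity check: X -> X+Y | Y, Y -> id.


precedence layered via separate nonterminal Y: deterministic
Unambiguous


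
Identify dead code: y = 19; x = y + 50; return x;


y is read by x's definition; x is returned
No dead code


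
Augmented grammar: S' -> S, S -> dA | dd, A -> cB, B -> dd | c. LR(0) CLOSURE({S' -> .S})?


Start: S' -> .S
For each item with dot before a nonterminal B, add B -> .γ for every B-production
Closure: [S' -> .S, S -> .dA, S -> .dd]


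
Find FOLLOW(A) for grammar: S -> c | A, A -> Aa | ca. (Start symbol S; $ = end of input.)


$ ∈ FOLLOW(S). For each A -> αBβ: add FIRST(β)\{ε} to FOLLOW(B); if β nullable, add FOLLOW(A).
FOLLOW(A) = {$, a}


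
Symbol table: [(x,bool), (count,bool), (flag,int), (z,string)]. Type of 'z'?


Lookup 'z' → type string


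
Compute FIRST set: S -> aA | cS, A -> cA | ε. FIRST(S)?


Per alternative of S: FIRST(aA) = {a}; FIRST(cS) = {c}
FIRST(S) = {a, c}


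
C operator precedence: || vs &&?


'&&' is logical AND (level 2); '||' is logical OR (level 1)
Higher level binds tighter
'&&' has higher precedence than '||'


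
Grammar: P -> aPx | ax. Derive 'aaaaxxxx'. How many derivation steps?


Derivation: P => aPx => aaPxx => aaaPxxx => aaaaxxxx
Steps: 4


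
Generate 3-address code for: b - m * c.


Break into single-operator statements:
t1 = m * c
t2 = b - t1


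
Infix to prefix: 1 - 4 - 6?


left-to-right (same/higher precedence on left): tree is (- (- 1 4) 6)
Prefix: - - 1 4 6


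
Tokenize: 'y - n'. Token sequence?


Scan left to right, longest-match per lexeme
Tokens: ID(y), OP(-), ID(n)


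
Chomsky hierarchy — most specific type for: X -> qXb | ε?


Single nonterminal LHS, but q^n b^n is not regular
Classification: Type 2 (Context-Free)


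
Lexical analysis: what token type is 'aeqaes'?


Pattern: letter/underscore followed by alphanumerics, not a keyword
Type: IDENTIFIER


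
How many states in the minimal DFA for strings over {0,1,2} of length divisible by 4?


Track length mod 4: states 0..3, accept at 0
Minimal DFA: 4 states


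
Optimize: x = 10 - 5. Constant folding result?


10 - 5 = 5 at compile time
Optimized: x = 5


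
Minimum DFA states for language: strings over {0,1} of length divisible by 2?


Track length mod 2: states 0..1, accept at 0
Minimal DFA: 2 states


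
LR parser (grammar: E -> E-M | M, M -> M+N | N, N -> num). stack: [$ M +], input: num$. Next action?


no handle; shift 'num'
Action: shift


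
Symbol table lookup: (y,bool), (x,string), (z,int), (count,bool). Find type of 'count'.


Lookup 'count' → type bool


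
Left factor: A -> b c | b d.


Common prefix: 'b'
Factored: A -> b A', A' -> c | d


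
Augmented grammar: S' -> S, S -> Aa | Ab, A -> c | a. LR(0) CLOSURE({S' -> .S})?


Start: S' -> .S
For each item with dot before a nonterminal B, add B -> .γ for every B-production
Closure: [S' -> .S, S -> .Aa, S -> .Ab, A -> .c, A -> .a]


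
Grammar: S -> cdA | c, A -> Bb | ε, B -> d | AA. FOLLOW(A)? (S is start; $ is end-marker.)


$ ∈ FOLLOW(S). For each A -> αBβ: add FIRST(β)\{ε} to FOLLOW(B); if β nullable, add FOLLOW(A).
FOLLOW(A) = {$, b, d}


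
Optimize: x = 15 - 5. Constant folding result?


15 - 5 = 10 at compile time
Optimized: x = 10


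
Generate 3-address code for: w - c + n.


Break into single-operator statements:
t1 = w - c
t2 = t1 + n


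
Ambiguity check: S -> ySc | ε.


balanced y^n…c^n: each string has a unique parse
Unambiguous


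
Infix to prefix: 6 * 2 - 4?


left-to-right (same/higher precedence on left): tree is (- (* 6 2) 4)
Prefix: - * 6 2 4


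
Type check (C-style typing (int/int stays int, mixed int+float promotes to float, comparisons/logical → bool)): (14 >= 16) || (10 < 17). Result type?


Operand types: bool || bool
Rule: logical operators take bool operands and yield bool
Result type: bool


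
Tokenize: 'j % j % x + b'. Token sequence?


Scan left to right, longest-match per lexeme
Tokens: ID(j), OP(%), ID(j), OP(%), ID(x), OP(+), ID(b)


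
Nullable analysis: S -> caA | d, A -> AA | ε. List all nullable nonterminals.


A nonterminal is nullable iff some alternative derives ε (directly, or every symbol in it is nullable)
Nullable: {A}


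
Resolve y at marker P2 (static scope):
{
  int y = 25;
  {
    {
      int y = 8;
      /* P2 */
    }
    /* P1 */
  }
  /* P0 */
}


y declared in the same block as P2
y = 8


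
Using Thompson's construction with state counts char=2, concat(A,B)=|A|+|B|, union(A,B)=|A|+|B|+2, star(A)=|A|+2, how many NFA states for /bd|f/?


Syntax tree has 3 char leaf(s), 1 union(s), 0 star(s)
chars contribute 3×2 = 6; each union adds +2; each star adds +2
Total: 6 + 2 + 0 = 8 states


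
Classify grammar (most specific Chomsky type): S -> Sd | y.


Left-linear: every RHS is a terminal or one nonterminal followed by a terminal
Classification: Type 3 (Regular)


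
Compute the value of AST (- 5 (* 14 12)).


Evaluate inner: (* 14 12) = 168
Evaluate root: (- 5 168) = -163
Result: -163


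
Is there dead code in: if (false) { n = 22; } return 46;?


condition is constant false, so the whole block is unreachable
Dead: 'if (false) { n = 22; }'


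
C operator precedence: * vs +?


'*' is multiplicative (level 10); '+' is additive (level 9)
Higher level binds tighter
'*' has higher precedence than '+'


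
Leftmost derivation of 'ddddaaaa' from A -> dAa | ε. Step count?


Derivation: A => dAa => ddAaa => dddAaaa => ddddAaaaa => ddddaaaa
Steps: 5


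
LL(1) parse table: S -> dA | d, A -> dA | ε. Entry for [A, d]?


For [A, d]: 'd' ∈ FIRST(dA)
Entry: A -> dA


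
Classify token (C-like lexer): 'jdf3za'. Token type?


Pattern: letter/underscore followed by alphanumerics, not a keyword
Type: IDENTIFIER


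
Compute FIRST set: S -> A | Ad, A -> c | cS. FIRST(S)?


Per alternative of S: FIRST(A) = {c}; FIRST(Ad) = {c}
FIRST(S) = {c}


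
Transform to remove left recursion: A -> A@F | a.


Left-recursive alternatives: A@F; non-recursive: a
Introduce A': A -> aA', A' -> @FA' | ε


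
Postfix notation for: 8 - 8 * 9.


* has higher precedence, evaluate 8*9 first
Postfix: 8 8 9 * -


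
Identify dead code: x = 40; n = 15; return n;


x is assigned but never read
Dead: 'x = 40'


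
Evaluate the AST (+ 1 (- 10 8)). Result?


Evaluate inner: (- 10 8) = 2
Evaluate root: (+ 1 2) = 3
Result: 3


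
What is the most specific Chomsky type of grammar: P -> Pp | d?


Left-linear: every RHS is a terminal or one nonterminal followed by a terminal
Classification: Type 3 (Regular)


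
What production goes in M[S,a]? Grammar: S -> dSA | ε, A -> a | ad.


For [S, a]: ε is nullable and 'a' ∈ FOLLOW(S)
Entry: S -> ε


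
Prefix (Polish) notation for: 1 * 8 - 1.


left-to-right (same/higher precedence on left): tree is (- (* 1 8) 1)
Prefix: - * 1 8 1


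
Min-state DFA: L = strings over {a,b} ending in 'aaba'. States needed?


Track the longest suffix of input matching a prefix of 'aaba': 5 classes (prefixes of length 0..4)
Minimal DFA: 5 states


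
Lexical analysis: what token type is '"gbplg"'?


Pattern: double-quoted sequence
Type: STRING_LITERAL


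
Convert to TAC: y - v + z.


Break into single-operator statements:
t1 = y - v
t2 = t1 + z


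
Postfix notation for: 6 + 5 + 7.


Left to right (same or higher precedence on left)
Postfix: 6 5 + 7 +


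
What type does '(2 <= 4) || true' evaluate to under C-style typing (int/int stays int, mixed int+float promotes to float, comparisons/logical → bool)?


Operand types: bool || bool
Rule: logical operators take bool operands and yield bool
Result type: bool


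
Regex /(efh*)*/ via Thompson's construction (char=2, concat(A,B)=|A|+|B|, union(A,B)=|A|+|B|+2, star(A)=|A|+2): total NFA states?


Syntax tree has 3 char leaf(s), 0 union(s), 2 star(s)
chars contribute 3×2 = 6; each union adds +2; each star adds +2
Total: 6 + 0 + 4 = 10 states


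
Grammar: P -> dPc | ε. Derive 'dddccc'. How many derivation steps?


Derivation: P => dPc => ddPcc => dddPccc => dddccc
Steps: 4


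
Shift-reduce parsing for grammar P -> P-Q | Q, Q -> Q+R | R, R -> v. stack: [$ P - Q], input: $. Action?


handle 'P-Q' on top; lookahead ∈ FOLLOW(P) = {-, $}
Action: reduce (P -> P-Q)


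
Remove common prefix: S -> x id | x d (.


Common prefix: 'x'
Factored: S -> x S', S' -> id | d (


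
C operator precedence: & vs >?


'>' is relational (level 7); '&' is bitwise AND (level 5)
Higher level binds tighter
'>' has higher precedence than '&'


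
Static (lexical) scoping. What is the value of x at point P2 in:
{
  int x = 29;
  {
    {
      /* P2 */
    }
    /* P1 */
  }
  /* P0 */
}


P2's block does not declare x; resolves to the enclosing declaration at depth 0
x = 29


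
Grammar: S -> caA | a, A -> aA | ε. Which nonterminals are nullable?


A nonterminal is nullable iff some alternative derives ε (directly, or every symbol in it is nullable)
Nullable: {A}


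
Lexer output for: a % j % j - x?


Scan left to right, longest-match per lexeme
Tokens: ID(a), OP(%), ID(j), OP(%), ID(j), OP(-), ID(x)


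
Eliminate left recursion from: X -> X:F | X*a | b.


Left-recursive alternatives: X:F, X*a; non-recursive: b
Introduce X': X -> bX', X' -> :FX' | *aX' | ε


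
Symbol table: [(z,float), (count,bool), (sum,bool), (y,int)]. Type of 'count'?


Lookup 'count' → type bool


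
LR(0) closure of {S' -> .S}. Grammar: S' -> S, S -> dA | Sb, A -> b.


Start: S' -> .S
For each item with dot before a nonterminal B, add B -> .γ for every B-production
Closure: [S' -> .S, S -> .dA, S -> .Sb]


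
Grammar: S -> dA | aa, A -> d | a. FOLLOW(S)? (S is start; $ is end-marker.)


$ ∈ FOLLOW(S). For each A -> αBβ: add FIRST(β)\{ε} to FOLLOW(B); if β nullable, add FOLLOW(A).
FOLLOW(S) = {$}


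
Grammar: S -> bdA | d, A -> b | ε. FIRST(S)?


Per alternative of S: FIRST(bdA) = {b}; FIRST(d) = {d}
FIRST(S) = {b, d}


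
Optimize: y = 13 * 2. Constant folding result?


13 * 2 = 26 at compile time
Optimized: y = 26


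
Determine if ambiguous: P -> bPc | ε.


balanced b^n…c^n: each string has a unique parse
Unambiguous


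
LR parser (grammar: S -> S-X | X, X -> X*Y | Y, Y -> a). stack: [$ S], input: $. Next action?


start symbol S on stack, input exhausted
Action: accept


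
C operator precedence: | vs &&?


'|' is bitwise OR (level 3); '&&' is logical AND (level 2)
Higher level binds tighter
'|' has higher precedence than '&&'


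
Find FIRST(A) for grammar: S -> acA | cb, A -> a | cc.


Per alternative of A: FIRST(a) = {a}; FIRST(cc) = {c}
FIRST(A) = {a, c}


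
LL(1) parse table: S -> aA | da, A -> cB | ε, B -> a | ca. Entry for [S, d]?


For [S, d]: 'd' ∈ FIRST(da)
Entry: S -> da


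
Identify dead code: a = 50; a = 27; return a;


first assignment to a is overwritten before any read
Dead: 'a = 50'


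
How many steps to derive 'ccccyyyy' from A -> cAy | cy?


Derivation: A => cAy => ccAyy => cccAyyy => ccccyyyy
Steps: 4


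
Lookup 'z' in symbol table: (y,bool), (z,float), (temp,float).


Lookup 'z' → type float


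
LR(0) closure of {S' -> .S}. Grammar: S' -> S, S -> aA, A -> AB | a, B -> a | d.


Start: S' -> .S
For each item with dot before a nonterminal B, add B -> .γ for every B-production
Closure: [S' -> .S, S -> .aA]


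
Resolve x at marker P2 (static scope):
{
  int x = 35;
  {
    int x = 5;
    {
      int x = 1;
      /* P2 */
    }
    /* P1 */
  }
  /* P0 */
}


x declared in the same block as P2
x = 1


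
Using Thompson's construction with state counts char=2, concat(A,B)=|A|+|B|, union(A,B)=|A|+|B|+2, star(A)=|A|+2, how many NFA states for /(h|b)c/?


Syntax tree has 3 char leaf(s), 1 union(s), 0 star(s)
chars contribute 3×2 = 6; each union adds +2; each star adds +2
Total: 6 + 2 + 0 = 8 states


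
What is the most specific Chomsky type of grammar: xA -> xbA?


LHS has context (more than one symbol) and |LHS| ≤ |RHS|
Classification: Type 1 (Context-Sensitive)


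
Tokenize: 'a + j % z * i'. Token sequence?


Scan left to right, longest-match per lexeme
Tokens: ID(a), OP(+), ID(j), OP(%), ID(z), OP(*), ID(i)


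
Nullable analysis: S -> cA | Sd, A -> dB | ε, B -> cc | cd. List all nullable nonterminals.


A nonterminal is nullable iff some alternative derives ε (directly, or every symbol in it is nullable)
Nullable: {A}


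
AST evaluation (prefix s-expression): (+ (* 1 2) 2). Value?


Evaluate inner: (* 1 2) = 2
Evaluate root: (+ 2 2) = 4
Result: 4


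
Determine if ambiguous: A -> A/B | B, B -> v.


precedence layered via separate nonterminal B: deterministic
Unambiguous


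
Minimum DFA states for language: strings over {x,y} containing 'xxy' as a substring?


KMP-style automaton: 3 progress states + 1 absorbing accept = 4
Minimal DFA: 4 states


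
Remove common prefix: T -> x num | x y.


Common prefix: 'x'
Factored: T -> x T', T' -> num | y


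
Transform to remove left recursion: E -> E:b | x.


Left-recursive alternatives: E:b; non-recursive: x
Introduce E': E -> xE', E' -> :bE' | ε


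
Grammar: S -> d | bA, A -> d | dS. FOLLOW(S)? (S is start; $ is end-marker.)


$ ∈ FOLLOW(S). For each A -> αBβ: add FIRST(β)\{ε} to FOLLOW(B); if β nullable, add FOLLOW(A).
FOLLOW(S) = {$}


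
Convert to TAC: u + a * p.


Break into single-operator statements:
t1 = a * p
t2 = u + t1


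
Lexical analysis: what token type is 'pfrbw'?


Pattern: letter/underscore followed by alphanumerics, not a keyword
Type: IDENTIFIER


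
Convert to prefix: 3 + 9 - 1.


left-to-right (same/higher precedence on left): tree is (- (+ 3 9) 1)
Prefix: - + 3 9 1


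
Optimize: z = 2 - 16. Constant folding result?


2 - 16 = -14 at compile time
Optimized: z = -14


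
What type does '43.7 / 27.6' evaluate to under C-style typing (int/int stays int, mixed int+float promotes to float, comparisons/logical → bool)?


Operand types: float / float
Rule: mixed int/float promotes to float; int/int stays int
Result type: float


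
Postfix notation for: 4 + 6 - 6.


Left to right (same or higher precedence on left)
Postfix: 4 6 + 6 -


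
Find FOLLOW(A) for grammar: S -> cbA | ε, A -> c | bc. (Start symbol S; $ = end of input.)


$ ∈ FOLLOW(S). For each A -> αBβ: add FIRST(β)\{ε} to FOLLOW(B); if β nullable, add FOLLOW(A).
FOLLOW(A) = {$}


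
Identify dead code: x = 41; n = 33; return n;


x is assigned but never read
Dead: 'x = 41'


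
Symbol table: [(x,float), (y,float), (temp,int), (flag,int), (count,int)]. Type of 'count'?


Lookup 'count' → type int


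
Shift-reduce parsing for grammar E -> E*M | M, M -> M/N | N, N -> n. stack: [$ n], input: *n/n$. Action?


'n' on top is the handle for N -> n
Action: reduce (N -> n)


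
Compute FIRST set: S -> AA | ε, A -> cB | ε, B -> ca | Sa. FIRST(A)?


Per alternative of A: FIRST(cB) = {c}; FIRST(ε) = {ε}
FIRST(A) = {c, ε}


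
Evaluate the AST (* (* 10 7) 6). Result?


Evaluate inner: (* 10 7) = 70
Evaluate root: (* 70 6) = 420
Result: 420


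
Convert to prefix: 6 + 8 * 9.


'*' binds tighter: tree is (+ 6 (* 8 9))
Prefix: + 6 * 8 9


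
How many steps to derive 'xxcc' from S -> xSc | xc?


Derivation: S => xSc => xxcc
Steps: 2


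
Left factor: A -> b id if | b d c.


Common prefix: 'b'
Factored: A -> b A', A' -> id if | d c


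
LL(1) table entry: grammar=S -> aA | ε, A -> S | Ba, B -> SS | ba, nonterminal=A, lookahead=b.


For [A, b]: 'b' ∈ FIRST(Ba)
Entry: A -> Ba


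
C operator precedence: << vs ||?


'<<' is shift (level 8); '||' is logical OR (level 1)
Higher level binds tighter
'<<' has higher precedence than '||'


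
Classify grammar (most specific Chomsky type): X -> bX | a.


Right-linear: every RHS is a terminal or a terminal followed by one nonterminal
Classification: Type 3 (Regular)


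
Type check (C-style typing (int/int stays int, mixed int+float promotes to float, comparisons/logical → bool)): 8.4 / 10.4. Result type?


Operand types: float / float
Rule: mixed int/float promotes to float; int/int stays int
Result type: float


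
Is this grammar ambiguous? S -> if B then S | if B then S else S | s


dangling else: 'if B then if B then s else s' parses two ways
Ambiguous


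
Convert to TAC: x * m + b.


Break into single-operator statements:
t1 = x * m
t2 = t1 + b


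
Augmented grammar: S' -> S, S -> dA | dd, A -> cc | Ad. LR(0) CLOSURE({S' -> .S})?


Start: S' -> .S
For each item with dot before a nonterminal B, add B -> .γ for every B-production
Closure: [S' -> .S, S -> .dA, S -> .dd]


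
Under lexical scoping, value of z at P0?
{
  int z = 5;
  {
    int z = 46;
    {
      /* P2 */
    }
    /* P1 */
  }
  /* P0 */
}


z declared in the same block as P0
z = 5


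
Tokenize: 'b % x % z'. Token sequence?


Scan left to right, longest-match per lexeme
Tokens: ID(b), OP(%), ID(x), OP(%), ID(z)


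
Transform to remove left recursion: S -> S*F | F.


Left-recursive alternatives: S*F; non-recursive: F
Introduce S': S -> FS', S' -> *FS' | ε


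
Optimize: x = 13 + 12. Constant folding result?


13 + 12 = 25 at compile time
Optimized: x = 25


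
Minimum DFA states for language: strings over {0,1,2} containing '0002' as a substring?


KMP-style automaton: 4 progress states + 1 absorbing accept = 5
Minimal DFA: 5 states


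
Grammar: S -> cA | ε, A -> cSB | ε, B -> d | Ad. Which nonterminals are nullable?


A nonterminal is nullable iff some alternative derives ε (directly, or every symbol in it is nullable)
Nullable: {A, S}


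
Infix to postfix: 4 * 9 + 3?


Left to right (same or higher precedence on left)
Postfix: 4 9 * 3 +


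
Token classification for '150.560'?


Pattern: digits with a decimal point
Type: FLOAT_LITERAL


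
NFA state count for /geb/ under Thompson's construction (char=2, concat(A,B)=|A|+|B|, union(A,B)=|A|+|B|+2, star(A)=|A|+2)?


Syntax tree has 3 char leaf(s), 0 union(s), 0 star(s)
chars contribute 3×2 = 6; each union adds +2; each star adds +2
Total: 6 + 0 + 0 = 6 states


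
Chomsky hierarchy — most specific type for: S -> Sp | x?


Left-linear: every RHS is a terminal or one nonterminal followed by a terminal
Classification: Type 3 (Regular)


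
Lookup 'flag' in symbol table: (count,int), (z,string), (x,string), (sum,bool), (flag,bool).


Lookup 'flag' → type bool


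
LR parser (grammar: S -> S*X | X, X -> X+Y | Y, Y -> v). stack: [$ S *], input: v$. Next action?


no handle ('S*' is not any RHS); shift 'v'
Action: shift


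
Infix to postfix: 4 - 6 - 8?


Left to right (same or higher precedence on left)
Postfix: 4 6 - 8 -


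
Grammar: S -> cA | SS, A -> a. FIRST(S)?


Per alternative of S: FIRST(cA) = {c}; FIRST(SS) = {c}
FIRST(S) = {c}


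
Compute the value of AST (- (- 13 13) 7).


Evaluate inner: (- 13 13) = 0
Evaluate root: (- 0 7) = -7
Result: -7


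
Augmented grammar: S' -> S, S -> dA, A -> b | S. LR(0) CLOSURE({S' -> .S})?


Start: S' -> .S
For each item with dot before a nonterminal B, add B -> .γ for every B-production
Closure: [S' -> .S, S -> .dA]


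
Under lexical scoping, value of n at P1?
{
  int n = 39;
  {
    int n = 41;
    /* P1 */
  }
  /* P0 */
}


n declared in the same block as P1
n = 41


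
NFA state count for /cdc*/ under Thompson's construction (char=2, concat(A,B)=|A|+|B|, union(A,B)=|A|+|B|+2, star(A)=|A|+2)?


Syntax tree has 3 char leaf(s), 0 union(s), 1 star(s)
chars contribute 3×2 = 6; each union adds +2; each star adds +2
Total: 6 + 0 + 2 = 8 states


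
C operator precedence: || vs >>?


'>>' is shift (level 8); '||' is logical OR (level 1)
Higher level binds tighter
'>>' has higher precedence than '||'


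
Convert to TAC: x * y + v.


Break into single-operator statements:
t1 = x * y
t2 = t1 + v


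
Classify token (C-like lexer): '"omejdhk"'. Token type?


Pattern: double-quoted sequence
Type: STRING_LITERAL


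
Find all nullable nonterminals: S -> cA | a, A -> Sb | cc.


A nonterminal is nullable iff some alternative derives ε (directly, or every symbol in it is nullable)
Nullable: {}


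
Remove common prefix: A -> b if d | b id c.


Common prefix: 'b'
Factored: A -> b A', A' -> if d | id c


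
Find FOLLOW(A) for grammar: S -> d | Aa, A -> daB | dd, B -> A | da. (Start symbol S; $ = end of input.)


$ ∈ FOLLOW(S). For each A -> αBβ: add FIRST(β)\{ε} to FOLLOW(B); if β nullable, add FOLLOW(A).
FOLLOW(A) = {a}


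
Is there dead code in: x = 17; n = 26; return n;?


x is assigned but never read
Dead: 'x = 17'


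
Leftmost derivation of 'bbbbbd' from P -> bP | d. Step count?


Derivation: P => bP => bbP => bbbP => bbbbP => bbbbbP => bbbbbd
Steps: 6


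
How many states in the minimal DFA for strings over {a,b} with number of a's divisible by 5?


Track (count of a) mod 5: states 0..4, accept at 0
Minimal DFA: 5 states


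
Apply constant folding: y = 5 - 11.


5 - 11 = -6 at compile time
Optimized: y = -6


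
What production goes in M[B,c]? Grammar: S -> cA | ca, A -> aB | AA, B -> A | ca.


For [B, c]: 'c' ∈ FIRST(ca)
Entry: B -> ca


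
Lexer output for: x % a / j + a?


Scan left to right, longest-match per lexeme
Tokens: ID(x), OP(%), ID(a), OP(/), ID(j), OP(+), ID(a)
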